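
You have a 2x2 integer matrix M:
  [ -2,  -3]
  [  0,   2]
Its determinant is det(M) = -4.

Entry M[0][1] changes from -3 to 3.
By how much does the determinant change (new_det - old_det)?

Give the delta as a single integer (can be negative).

Cofactor C_01 = 0
Entry delta = 3 - -3 = 6
Det delta = entry_delta * cofactor = 6 * 0 = 0

Answer: 0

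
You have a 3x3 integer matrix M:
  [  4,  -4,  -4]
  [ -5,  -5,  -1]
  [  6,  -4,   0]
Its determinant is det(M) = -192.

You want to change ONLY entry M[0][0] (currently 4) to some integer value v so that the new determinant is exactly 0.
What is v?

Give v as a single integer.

Answer: -44

Derivation:
det is linear in entry M[0][0]: det = old_det + (v - 4) * C_00
Cofactor C_00 = -4
Want det = 0: -192 + (v - 4) * -4 = 0
  (v - 4) = 192 / -4 = -48
  v = 4 + (-48) = -44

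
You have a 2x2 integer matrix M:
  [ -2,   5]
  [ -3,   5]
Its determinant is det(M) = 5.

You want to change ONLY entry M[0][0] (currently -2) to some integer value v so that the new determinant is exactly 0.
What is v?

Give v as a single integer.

det is linear in entry M[0][0]: det = old_det + (v - -2) * C_00
Cofactor C_00 = 5
Want det = 0: 5 + (v - -2) * 5 = 0
  (v - -2) = -5 / 5 = -1
  v = -2 + (-1) = -3

Answer: -3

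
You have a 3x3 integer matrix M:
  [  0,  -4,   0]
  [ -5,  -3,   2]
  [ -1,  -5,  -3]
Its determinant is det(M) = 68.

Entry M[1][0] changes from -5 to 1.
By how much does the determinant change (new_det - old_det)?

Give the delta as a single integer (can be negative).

Cofactor C_10 = -12
Entry delta = 1 - -5 = 6
Det delta = entry_delta * cofactor = 6 * -12 = -72

Answer: -72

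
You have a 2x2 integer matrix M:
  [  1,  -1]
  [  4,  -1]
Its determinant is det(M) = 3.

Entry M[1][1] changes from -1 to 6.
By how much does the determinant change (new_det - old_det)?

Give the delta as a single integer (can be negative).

Answer: 7

Derivation:
Cofactor C_11 = 1
Entry delta = 6 - -1 = 7
Det delta = entry_delta * cofactor = 7 * 1 = 7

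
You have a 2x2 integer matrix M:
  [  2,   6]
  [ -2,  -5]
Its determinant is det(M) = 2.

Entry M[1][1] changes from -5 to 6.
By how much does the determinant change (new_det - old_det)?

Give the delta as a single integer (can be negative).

Cofactor C_11 = 2
Entry delta = 6 - -5 = 11
Det delta = entry_delta * cofactor = 11 * 2 = 22

Answer: 22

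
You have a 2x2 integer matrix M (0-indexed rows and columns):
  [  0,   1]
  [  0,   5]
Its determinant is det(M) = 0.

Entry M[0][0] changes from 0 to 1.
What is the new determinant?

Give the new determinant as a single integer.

det is linear in row 0: changing M[0][0] by delta changes det by delta * cofactor(0,0).
Cofactor C_00 = (-1)^(0+0) * minor(0,0) = 5
Entry delta = 1 - 0 = 1
Det delta = 1 * 5 = 5
New det = 0 + 5 = 5

Answer: 5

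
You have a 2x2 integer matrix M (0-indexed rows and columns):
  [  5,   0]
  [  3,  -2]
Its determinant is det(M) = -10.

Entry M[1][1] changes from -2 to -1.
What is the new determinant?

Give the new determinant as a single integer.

det is linear in row 1: changing M[1][1] by delta changes det by delta * cofactor(1,1).
Cofactor C_11 = (-1)^(1+1) * minor(1,1) = 5
Entry delta = -1 - -2 = 1
Det delta = 1 * 5 = 5
New det = -10 + 5 = -5

Answer: -5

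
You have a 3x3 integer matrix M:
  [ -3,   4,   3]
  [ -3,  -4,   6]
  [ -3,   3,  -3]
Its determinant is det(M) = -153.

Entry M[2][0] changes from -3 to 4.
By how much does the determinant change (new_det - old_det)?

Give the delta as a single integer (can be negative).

Cofactor C_20 = 36
Entry delta = 4 - -3 = 7
Det delta = entry_delta * cofactor = 7 * 36 = 252

Answer: 252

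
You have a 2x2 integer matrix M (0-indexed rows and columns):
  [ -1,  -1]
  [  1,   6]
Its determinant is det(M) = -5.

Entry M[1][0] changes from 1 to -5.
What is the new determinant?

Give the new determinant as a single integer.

Answer: -11

Derivation:
det is linear in row 1: changing M[1][0] by delta changes det by delta * cofactor(1,0).
Cofactor C_10 = (-1)^(1+0) * minor(1,0) = 1
Entry delta = -5 - 1 = -6
Det delta = -6 * 1 = -6
New det = -5 + -6 = -11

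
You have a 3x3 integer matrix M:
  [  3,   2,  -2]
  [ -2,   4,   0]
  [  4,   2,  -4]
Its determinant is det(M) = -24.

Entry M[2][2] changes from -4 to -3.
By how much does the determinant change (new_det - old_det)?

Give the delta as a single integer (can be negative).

Cofactor C_22 = 16
Entry delta = -3 - -4 = 1
Det delta = entry_delta * cofactor = 1 * 16 = 16

Answer: 16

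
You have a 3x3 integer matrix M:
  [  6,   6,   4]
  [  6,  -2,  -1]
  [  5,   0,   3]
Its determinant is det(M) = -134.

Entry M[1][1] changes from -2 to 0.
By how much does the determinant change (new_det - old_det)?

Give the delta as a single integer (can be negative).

Cofactor C_11 = -2
Entry delta = 0 - -2 = 2
Det delta = entry_delta * cofactor = 2 * -2 = -4

Answer: -4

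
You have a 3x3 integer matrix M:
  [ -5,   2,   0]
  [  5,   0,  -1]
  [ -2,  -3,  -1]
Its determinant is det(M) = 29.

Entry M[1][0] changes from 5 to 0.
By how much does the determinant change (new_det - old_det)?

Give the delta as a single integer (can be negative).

Answer: -10

Derivation:
Cofactor C_10 = 2
Entry delta = 0 - 5 = -5
Det delta = entry_delta * cofactor = -5 * 2 = -10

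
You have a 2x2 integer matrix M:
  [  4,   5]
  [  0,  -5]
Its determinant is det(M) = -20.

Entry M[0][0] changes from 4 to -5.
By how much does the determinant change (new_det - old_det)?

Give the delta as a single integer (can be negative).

Cofactor C_00 = -5
Entry delta = -5 - 4 = -9
Det delta = entry_delta * cofactor = -9 * -5 = 45

Answer: 45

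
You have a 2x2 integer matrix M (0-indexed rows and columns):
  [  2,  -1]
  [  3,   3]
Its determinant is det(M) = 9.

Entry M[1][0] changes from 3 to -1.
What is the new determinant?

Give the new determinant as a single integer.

Answer: 5

Derivation:
det is linear in row 1: changing M[1][0] by delta changes det by delta * cofactor(1,0).
Cofactor C_10 = (-1)^(1+0) * minor(1,0) = 1
Entry delta = -1 - 3 = -4
Det delta = -4 * 1 = -4
New det = 9 + -4 = 5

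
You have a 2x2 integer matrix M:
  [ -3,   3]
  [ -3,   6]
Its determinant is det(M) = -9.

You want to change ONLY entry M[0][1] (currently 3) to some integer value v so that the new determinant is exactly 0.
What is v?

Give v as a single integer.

det is linear in entry M[0][1]: det = old_det + (v - 3) * C_01
Cofactor C_01 = 3
Want det = 0: -9 + (v - 3) * 3 = 0
  (v - 3) = 9 / 3 = 3
  v = 3 + (3) = 6

Answer: 6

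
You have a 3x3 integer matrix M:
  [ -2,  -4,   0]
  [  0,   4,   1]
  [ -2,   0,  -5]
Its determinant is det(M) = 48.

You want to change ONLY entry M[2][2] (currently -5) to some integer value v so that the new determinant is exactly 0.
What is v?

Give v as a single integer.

det is linear in entry M[2][2]: det = old_det + (v - -5) * C_22
Cofactor C_22 = -8
Want det = 0: 48 + (v - -5) * -8 = 0
  (v - -5) = -48 / -8 = 6
  v = -5 + (6) = 1

Answer: 1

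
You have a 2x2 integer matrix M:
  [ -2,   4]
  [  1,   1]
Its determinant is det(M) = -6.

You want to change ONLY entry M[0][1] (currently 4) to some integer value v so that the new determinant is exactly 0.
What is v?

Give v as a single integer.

Answer: -2

Derivation:
det is linear in entry M[0][1]: det = old_det + (v - 4) * C_01
Cofactor C_01 = -1
Want det = 0: -6 + (v - 4) * -1 = 0
  (v - 4) = 6 / -1 = -6
  v = 4 + (-6) = -2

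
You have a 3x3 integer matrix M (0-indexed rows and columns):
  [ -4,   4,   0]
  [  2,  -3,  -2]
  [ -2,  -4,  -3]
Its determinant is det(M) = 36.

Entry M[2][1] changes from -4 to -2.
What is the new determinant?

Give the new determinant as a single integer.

det is linear in row 2: changing M[2][1] by delta changes det by delta * cofactor(2,1).
Cofactor C_21 = (-1)^(2+1) * minor(2,1) = -8
Entry delta = -2 - -4 = 2
Det delta = 2 * -8 = -16
New det = 36 + -16 = 20

Answer: 20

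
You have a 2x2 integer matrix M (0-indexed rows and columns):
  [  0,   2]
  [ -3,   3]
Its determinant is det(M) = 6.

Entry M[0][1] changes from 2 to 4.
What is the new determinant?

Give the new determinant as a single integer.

Answer: 12

Derivation:
det is linear in row 0: changing M[0][1] by delta changes det by delta * cofactor(0,1).
Cofactor C_01 = (-1)^(0+1) * minor(0,1) = 3
Entry delta = 4 - 2 = 2
Det delta = 2 * 3 = 6
New det = 6 + 6 = 12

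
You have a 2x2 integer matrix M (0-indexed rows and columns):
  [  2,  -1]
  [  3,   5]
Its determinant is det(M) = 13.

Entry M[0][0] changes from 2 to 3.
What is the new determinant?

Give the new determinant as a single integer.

det is linear in row 0: changing M[0][0] by delta changes det by delta * cofactor(0,0).
Cofactor C_00 = (-1)^(0+0) * minor(0,0) = 5
Entry delta = 3 - 2 = 1
Det delta = 1 * 5 = 5
New det = 13 + 5 = 18

Answer: 18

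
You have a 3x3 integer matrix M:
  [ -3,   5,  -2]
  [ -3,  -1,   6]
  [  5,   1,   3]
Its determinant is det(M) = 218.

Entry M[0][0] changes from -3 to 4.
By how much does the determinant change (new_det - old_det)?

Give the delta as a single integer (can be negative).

Cofactor C_00 = -9
Entry delta = 4 - -3 = 7
Det delta = entry_delta * cofactor = 7 * -9 = -63

Answer: -63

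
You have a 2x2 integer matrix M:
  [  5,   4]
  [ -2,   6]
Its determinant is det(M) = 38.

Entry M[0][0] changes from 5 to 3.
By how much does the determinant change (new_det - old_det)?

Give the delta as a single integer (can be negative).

Answer: -12

Derivation:
Cofactor C_00 = 6
Entry delta = 3 - 5 = -2
Det delta = entry_delta * cofactor = -2 * 6 = -12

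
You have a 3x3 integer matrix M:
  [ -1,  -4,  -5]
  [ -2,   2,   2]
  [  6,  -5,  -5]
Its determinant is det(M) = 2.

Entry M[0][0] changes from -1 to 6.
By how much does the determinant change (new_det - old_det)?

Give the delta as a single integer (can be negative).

Cofactor C_00 = 0
Entry delta = 6 - -1 = 7
Det delta = entry_delta * cofactor = 7 * 0 = 0

Answer: 0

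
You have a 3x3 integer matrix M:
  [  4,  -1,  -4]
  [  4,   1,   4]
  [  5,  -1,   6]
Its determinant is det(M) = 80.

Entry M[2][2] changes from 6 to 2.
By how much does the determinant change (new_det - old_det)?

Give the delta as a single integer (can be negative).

Cofactor C_22 = 8
Entry delta = 2 - 6 = -4
Det delta = entry_delta * cofactor = -4 * 8 = -32

Answer: -32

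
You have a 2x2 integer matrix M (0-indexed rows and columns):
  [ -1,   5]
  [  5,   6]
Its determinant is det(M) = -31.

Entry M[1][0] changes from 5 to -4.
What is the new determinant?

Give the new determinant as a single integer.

det is linear in row 1: changing M[1][0] by delta changes det by delta * cofactor(1,0).
Cofactor C_10 = (-1)^(1+0) * minor(1,0) = -5
Entry delta = -4 - 5 = -9
Det delta = -9 * -5 = 45
New det = -31 + 45 = 14

Answer: 14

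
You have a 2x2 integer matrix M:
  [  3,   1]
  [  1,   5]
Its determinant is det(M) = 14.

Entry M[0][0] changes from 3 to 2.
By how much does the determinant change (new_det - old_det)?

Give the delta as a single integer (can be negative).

Cofactor C_00 = 5
Entry delta = 2 - 3 = -1
Det delta = entry_delta * cofactor = -1 * 5 = -5

Answer: -5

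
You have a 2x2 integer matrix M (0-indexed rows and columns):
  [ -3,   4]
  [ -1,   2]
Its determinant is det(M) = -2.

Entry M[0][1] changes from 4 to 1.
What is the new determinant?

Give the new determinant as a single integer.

det is linear in row 0: changing M[0][1] by delta changes det by delta * cofactor(0,1).
Cofactor C_01 = (-1)^(0+1) * minor(0,1) = 1
Entry delta = 1 - 4 = -3
Det delta = -3 * 1 = -3
New det = -2 + -3 = -5

Answer: -5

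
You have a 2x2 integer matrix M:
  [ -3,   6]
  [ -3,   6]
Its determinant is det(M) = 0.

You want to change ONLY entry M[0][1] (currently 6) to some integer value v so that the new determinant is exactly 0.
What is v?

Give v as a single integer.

det is linear in entry M[0][1]: det = old_det + (v - 6) * C_01
Cofactor C_01 = 3
Want det = 0: 0 + (v - 6) * 3 = 0
  (v - 6) = 0 / 3 = 0
  v = 6 + (0) = 6

Answer: 6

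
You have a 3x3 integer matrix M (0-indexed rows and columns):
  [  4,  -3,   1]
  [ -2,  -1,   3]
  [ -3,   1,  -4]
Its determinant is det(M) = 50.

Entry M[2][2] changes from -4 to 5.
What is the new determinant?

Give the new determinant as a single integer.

det is linear in row 2: changing M[2][2] by delta changes det by delta * cofactor(2,2).
Cofactor C_22 = (-1)^(2+2) * minor(2,2) = -10
Entry delta = 5 - -4 = 9
Det delta = 9 * -10 = -90
New det = 50 + -90 = -40

Answer: -40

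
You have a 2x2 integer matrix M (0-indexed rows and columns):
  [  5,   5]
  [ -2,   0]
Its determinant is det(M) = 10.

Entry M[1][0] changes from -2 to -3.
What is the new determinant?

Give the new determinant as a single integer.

det is linear in row 1: changing M[1][0] by delta changes det by delta * cofactor(1,0).
Cofactor C_10 = (-1)^(1+0) * minor(1,0) = -5
Entry delta = -3 - -2 = -1
Det delta = -1 * -5 = 5
New det = 10 + 5 = 15

Answer: 15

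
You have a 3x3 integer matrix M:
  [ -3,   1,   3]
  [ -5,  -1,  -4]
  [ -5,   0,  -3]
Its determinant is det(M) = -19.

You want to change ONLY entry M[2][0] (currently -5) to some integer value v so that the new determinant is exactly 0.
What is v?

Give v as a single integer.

det is linear in entry M[2][0]: det = old_det + (v - -5) * C_20
Cofactor C_20 = -1
Want det = 0: -19 + (v - -5) * -1 = 0
  (v - -5) = 19 / -1 = -19
  v = -5 + (-19) = -24

Answer: -24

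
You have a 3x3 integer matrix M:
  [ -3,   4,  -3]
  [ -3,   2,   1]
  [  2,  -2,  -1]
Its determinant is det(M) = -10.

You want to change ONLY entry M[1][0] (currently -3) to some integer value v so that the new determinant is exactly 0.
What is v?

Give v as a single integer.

det is linear in entry M[1][0]: det = old_det + (v - -3) * C_10
Cofactor C_10 = 10
Want det = 0: -10 + (v - -3) * 10 = 0
  (v - -3) = 10 / 10 = 1
  v = -3 + (1) = -2

Answer: -2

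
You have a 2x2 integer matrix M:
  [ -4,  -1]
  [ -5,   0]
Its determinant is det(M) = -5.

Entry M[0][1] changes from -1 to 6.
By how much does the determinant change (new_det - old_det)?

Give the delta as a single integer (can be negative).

Cofactor C_01 = 5
Entry delta = 6 - -1 = 7
Det delta = entry_delta * cofactor = 7 * 5 = 35

Answer: 35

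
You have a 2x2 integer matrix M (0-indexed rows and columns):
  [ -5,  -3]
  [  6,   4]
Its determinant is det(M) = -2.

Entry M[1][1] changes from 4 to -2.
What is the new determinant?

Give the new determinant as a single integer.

det is linear in row 1: changing M[1][1] by delta changes det by delta * cofactor(1,1).
Cofactor C_11 = (-1)^(1+1) * minor(1,1) = -5
Entry delta = -2 - 4 = -6
Det delta = -6 * -5 = 30
New det = -2 + 30 = 28

Answer: 28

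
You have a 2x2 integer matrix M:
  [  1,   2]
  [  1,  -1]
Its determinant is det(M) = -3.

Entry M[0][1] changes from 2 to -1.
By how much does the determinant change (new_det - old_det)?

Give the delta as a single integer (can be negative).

Cofactor C_01 = -1
Entry delta = -1 - 2 = -3
Det delta = entry_delta * cofactor = -3 * -1 = 3

Answer: 3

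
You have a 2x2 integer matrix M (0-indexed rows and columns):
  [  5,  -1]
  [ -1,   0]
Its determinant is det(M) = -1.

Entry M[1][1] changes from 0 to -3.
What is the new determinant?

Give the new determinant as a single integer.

det is linear in row 1: changing M[1][1] by delta changes det by delta * cofactor(1,1).
Cofactor C_11 = (-1)^(1+1) * minor(1,1) = 5
Entry delta = -3 - 0 = -3
Det delta = -3 * 5 = -15
New det = -1 + -15 = -16

Answer: -16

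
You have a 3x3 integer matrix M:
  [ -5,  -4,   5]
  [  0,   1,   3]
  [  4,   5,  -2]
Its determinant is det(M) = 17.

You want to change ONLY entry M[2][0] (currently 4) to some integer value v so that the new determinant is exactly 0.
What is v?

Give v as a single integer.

det is linear in entry M[2][0]: det = old_det + (v - 4) * C_20
Cofactor C_20 = -17
Want det = 0: 17 + (v - 4) * -17 = 0
  (v - 4) = -17 / -17 = 1
  v = 4 + (1) = 5

Answer: 5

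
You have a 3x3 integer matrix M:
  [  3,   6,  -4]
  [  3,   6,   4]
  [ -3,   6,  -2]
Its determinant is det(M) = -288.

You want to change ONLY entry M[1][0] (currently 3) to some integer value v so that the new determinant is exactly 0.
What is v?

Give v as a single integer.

det is linear in entry M[1][0]: det = old_det + (v - 3) * C_10
Cofactor C_10 = -12
Want det = 0: -288 + (v - 3) * -12 = 0
  (v - 3) = 288 / -12 = -24
  v = 3 + (-24) = -21

Answer: -21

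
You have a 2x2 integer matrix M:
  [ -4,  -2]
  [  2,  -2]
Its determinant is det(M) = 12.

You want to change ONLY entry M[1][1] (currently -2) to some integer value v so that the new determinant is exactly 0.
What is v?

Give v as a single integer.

Answer: 1

Derivation:
det is linear in entry M[1][1]: det = old_det + (v - -2) * C_11
Cofactor C_11 = -4
Want det = 0: 12 + (v - -2) * -4 = 0
  (v - -2) = -12 / -4 = 3
  v = -2 + (3) = 1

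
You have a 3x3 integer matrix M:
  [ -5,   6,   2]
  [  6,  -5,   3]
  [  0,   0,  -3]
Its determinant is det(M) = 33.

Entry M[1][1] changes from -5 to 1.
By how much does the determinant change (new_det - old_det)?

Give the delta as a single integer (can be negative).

Answer: 90

Derivation:
Cofactor C_11 = 15
Entry delta = 1 - -5 = 6
Det delta = entry_delta * cofactor = 6 * 15 = 90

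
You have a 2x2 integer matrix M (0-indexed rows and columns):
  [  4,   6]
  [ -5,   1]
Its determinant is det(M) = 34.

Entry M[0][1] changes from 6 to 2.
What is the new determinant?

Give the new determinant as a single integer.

Answer: 14

Derivation:
det is linear in row 0: changing M[0][1] by delta changes det by delta * cofactor(0,1).
Cofactor C_01 = (-1)^(0+1) * minor(0,1) = 5
Entry delta = 2 - 6 = -4
Det delta = -4 * 5 = -20
New det = 34 + -20 = 14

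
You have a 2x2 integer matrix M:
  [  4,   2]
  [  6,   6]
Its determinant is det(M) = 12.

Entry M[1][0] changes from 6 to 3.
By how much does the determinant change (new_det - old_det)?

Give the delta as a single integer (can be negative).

Cofactor C_10 = -2
Entry delta = 3 - 6 = -3
Det delta = entry_delta * cofactor = -3 * -2 = 6

Answer: 6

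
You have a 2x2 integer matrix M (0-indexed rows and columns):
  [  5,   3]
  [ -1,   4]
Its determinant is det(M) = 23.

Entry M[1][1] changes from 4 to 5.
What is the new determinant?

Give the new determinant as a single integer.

Answer: 28

Derivation:
det is linear in row 1: changing M[1][1] by delta changes det by delta * cofactor(1,1).
Cofactor C_11 = (-1)^(1+1) * minor(1,1) = 5
Entry delta = 5 - 4 = 1
Det delta = 1 * 5 = 5
New det = 23 + 5 = 28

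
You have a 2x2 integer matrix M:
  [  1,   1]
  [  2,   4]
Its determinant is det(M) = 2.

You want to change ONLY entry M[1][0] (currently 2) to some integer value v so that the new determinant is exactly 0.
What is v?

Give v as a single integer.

Answer: 4

Derivation:
det is linear in entry M[1][0]: det = old_det + (v - 2) * C_10
Cofactor C_10 = -1
Want det = 0: 2 + (v - 2) * -1 = 0
  (v - 2) = -2 / -1 = 2
  v = 2 + (2) = 4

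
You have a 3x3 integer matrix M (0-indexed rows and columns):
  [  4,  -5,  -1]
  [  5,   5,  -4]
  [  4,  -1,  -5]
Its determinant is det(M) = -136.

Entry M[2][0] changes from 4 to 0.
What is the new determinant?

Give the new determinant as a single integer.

det is linear in row 2: changing M[2][0] by delta changes det by delta * cofactor(2,0).
Cofactor C_20 = (-1)^(2+0) * minor(2,0) = 25
Entry delta = 0 - 4 = -4
Det delta = -4 * 25 = -100
New det = -136 + -100 = -236

Answer: -236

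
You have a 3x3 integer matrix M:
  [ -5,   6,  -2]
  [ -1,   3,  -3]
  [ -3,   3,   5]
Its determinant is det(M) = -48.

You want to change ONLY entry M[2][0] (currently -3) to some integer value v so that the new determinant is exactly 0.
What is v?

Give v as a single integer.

Answer: -7

Derivation:
det is linear in entry M[2][0]: det = old_det + (v - -3) * C_20
Cofactor C_20 = -12
Want det = 0: -48 + (v - -3) * -12 = 0
  (v - -3) = 48 / -12 = -4
  v = -3 + (-4) = -7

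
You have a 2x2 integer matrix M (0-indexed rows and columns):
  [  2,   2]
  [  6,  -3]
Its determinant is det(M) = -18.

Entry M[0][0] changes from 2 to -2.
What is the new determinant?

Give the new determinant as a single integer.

det is linear in row 0: changing M[0][0] by delta changes det by delta * cofactor(0,0).
Cofactor C_00 = (-1)^(0+0) * minor(0,0) = -3
Entry delta = -2 - 2 = -4
Det delta = -4 * -3 = 12
New det = -18 + 12 = -6

Answer: -6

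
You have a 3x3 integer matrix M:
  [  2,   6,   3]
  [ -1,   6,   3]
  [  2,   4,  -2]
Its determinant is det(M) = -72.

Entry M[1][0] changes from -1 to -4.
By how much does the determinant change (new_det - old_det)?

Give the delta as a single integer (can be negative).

Answer: -72

Derivation:
Cofactor C_10 = 24
Entry delta = -4 - -1 = -3
Det delta = entry_delta * cofactor = -3 * 24 = -72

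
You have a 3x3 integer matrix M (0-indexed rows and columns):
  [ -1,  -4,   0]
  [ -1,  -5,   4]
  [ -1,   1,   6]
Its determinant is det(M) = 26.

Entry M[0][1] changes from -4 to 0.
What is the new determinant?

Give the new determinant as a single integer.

det is linear in row 0: changing M[0][1] by delta changes det by delta * cofactor(0,1).
Cofactor C_01 = (-1)^(0+1) * minor(0,1) = 2
Entry delta = 0 - -4 = 4
Det delta = 4 * 2 = 8
New det = 26 + 8 = 34

Answer: 34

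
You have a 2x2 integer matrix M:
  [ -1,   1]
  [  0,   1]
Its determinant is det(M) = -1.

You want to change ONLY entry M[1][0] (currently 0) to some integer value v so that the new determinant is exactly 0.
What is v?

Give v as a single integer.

Answer: -1

Derivation:
det is linear in entry M[1][0]: det = old_det + (v - 0) * C_10
Cofactor C_10 = -1
Want det = 0: -1 + (v - 0) * -1 = 0
  (v - 0) = 1 / -1 = -1
  v = 0 + (-1) = -1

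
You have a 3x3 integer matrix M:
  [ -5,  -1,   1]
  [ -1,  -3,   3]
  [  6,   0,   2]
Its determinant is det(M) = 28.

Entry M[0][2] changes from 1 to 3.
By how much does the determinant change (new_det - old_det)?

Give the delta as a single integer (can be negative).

Answer: 36

Derivation:
Cofactor C_02 = 18
Entry delta = 3 - 1 = 2
Det delta = entry_delta * cofactor = 2 * 18 = 36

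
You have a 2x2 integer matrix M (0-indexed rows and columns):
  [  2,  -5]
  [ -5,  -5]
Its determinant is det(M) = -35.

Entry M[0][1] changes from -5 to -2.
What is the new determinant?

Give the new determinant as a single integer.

Answer: -20

Derivation:
det is linear in row 0: changing M[0][1] by delta changes det by delta * cofactor(0,1).
Cofactor C_01 = (-1)^(0+1) * minor(0,1) = 5
Entry delta = -2 - -5 = 3
Det delta = 3 * 5 = 15
New det = -35 + 15 = -20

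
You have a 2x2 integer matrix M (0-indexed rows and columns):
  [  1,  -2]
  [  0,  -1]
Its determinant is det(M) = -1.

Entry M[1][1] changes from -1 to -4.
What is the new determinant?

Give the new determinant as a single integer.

det is linear in row 1: changing M[1][1] by delta changes det by delta * cofactor(1,1).
Cofactor C_11 = (-1)^(1+1) * minor(1,1) = 1
Entry delta = -4 - -1 = -3
Det delta = -3 * 1 = -3
New det = -1 + -3 = -4

Answer: -4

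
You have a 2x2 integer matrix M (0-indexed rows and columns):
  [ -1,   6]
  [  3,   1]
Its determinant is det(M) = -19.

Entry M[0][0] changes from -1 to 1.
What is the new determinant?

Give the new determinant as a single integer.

Answer: -17

Derivation:
det is linear in row 0: changing M[0][0] by delta changes det by delta * cofactor(0,0).
Cofactor C_00 = (-1)^(0+0) * minor(0,0) = 1
Entry delta = 1 - -1 = 2
Det delta = 2 * 1 = 2
New det = -19 + 2 = -17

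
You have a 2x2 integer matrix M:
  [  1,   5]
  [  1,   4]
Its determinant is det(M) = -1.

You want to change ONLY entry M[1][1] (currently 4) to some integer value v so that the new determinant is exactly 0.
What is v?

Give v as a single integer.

det is linear in entry M[1][1]: det = old_det + (v - 4) * C_11
Cofactor C_11 = 1
Want det = 0: -1 + (v - 4) * 1 = 0
  (v - 4) = 1 / 1 = 1
  v = 4 + (1) = 5

Answer: 5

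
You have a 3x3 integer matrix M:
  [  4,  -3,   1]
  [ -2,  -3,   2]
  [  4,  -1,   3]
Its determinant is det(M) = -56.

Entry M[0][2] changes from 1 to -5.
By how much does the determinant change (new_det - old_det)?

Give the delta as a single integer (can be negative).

Cofactor C_02 = 14
Entry delta = -5 - 1 = -6
Det delta = entry_delta * cofactor = -6 * 14 = -84

Answer: -84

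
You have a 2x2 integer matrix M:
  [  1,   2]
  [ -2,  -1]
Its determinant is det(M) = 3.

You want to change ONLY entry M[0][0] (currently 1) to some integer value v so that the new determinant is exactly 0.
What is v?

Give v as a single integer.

det is linear in entry M[0][0]: det = old_det + (v - 1) * C_00
Cofactor C_00 = -1
Want det = 0: 3 + (v - 1) * -1 = 0
  (v - 1) = -3 / -1 = 3
  v = 1 + (3) = 4

Answer: 4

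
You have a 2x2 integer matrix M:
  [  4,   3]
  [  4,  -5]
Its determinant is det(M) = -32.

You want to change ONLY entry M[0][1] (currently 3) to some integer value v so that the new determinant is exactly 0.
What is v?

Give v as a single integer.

Answer: -5

Derivation:
det is linear in entry M[0][1]: det = old_det + (v - 3) * C_01
Cofactor C_01 = -4
Want det = 0: -32 + (v - 3) * -4 = 0
  (v - 3) = 32 / -4 = -8
  v = 3 + (-8) = -5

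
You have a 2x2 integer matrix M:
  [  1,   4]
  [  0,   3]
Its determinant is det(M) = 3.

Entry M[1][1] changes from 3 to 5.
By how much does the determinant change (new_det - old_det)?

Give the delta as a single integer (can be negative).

Cofactor C_11 = 1
Entry delta = 5 - 3 = 2
Det delta = entry_delta * cofactor = 2 * 1 = 2

Answer: 2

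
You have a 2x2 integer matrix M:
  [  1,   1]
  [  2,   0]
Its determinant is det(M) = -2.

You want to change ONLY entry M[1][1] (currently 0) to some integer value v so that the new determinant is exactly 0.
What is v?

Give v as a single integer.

det is linear in entry M[1][1]: det = old_det + (v - 0) * C_11
Cofactor C_11 = 1
Want det = 0: -2 + (v - 0) * 1 = 0
  (v - 0) = 2 / 1 = 2
  v = 0 + (2) = 2

Answer: 2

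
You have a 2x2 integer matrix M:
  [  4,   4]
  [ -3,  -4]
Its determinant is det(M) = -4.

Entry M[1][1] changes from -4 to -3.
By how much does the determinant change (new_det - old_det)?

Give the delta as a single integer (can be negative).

Cofactor C_11 = 4
Entry delta = -3 - -4 = 1
Det delta = entry_delta * cofactor = 1 * 4 = 4

Answer: 4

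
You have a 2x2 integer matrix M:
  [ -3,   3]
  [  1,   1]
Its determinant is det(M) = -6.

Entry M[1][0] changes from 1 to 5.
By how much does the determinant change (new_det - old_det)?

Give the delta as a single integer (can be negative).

Answer: -12

Derivation:
Cofactor C_10 = -3
Entry delta = 5 - 1 = 4
Det delta = entry_delta * cofactor = 4 * -3 = -12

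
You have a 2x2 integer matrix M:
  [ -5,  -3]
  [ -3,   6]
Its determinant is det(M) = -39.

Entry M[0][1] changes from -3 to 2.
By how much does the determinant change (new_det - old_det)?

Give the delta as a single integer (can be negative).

Cofactor C_01 = 3
Entry delta = 2 - -3 = 5
Det delta = entry_delta * cofactor = 5 * 3 = 15

Answer: 15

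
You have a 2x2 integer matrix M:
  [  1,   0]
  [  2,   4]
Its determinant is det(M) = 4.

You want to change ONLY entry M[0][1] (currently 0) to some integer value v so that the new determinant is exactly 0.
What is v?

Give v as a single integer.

det is linear in entry M[0][1]: det = old_det + (v - 0) * C_01
Cofactor C_01 = -2
Want det = 0: 4 + (v - 0) * -2 = 0
  (v - 0) = -4 / -2 = 2
  v = 0 + (2) = 2

Answer: 2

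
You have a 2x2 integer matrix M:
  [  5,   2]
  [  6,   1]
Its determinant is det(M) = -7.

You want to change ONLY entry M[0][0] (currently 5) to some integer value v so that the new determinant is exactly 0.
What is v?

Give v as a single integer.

Answer: 12

Derivation:
det is linear in entry M[0][0]: det = old_det + (v - 5) * C_00
Cofactor C_00 = 1
Want det = 0: -7 + (v - 5) * 1 = 0
  (v - 5) = 7 / 1 = 7
  v = 5 + (7) = 12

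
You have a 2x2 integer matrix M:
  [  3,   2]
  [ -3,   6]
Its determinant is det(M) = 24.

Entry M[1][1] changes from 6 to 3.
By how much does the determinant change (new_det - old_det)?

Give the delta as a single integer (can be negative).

Cofactor C_11 = 3
Entry delta = 3 - 6 = -3
Det delta = entry_delta * cofactor = -3 * 3 = -9

Answer: -9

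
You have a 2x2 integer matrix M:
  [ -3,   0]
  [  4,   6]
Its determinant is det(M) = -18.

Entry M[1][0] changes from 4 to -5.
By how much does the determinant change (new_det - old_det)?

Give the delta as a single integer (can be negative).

Answer: 0

Derivation:
Cofactor C_10 = 0
Entry delta = -5 - 4 = -9
Det delta = entry_delta * cofactor = -9 * 0 = 0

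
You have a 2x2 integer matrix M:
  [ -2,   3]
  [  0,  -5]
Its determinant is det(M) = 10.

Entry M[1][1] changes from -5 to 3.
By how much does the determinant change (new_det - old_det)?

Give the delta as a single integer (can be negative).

Answer: -16

Derivation:
Cofactor C_11 = -2
Entry delta = 3 - -5 = 8
Det delta = entry_delta * cofactor = 8 * -2 = -16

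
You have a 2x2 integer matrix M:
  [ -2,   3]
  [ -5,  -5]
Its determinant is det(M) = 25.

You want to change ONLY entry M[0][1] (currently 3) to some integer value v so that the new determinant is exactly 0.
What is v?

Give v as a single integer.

det is linear in entry M[0][1]: det = old_det + (v - 3) * C_01
Cofactor C_01 = 5
Want det = 0: 25 + (v - 3) * 5 = 0
  (v - 3) = -25 / 5 = -5
  v = 3 + (-5) = -2

Answer: -2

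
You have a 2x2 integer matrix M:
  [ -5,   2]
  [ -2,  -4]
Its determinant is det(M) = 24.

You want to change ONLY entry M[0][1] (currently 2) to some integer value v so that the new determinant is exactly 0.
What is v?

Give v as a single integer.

Answer: -10

Derivation:
det is linear in entry M[0][1]: det = old_det + (v - 2) * C_01
Cofactor C_01 = 2
Want det = 0: 24 + (v - 2) * 2 = 0
  (v - 2) = -24 / 2 = -12
  v = 2 + (-12) = -10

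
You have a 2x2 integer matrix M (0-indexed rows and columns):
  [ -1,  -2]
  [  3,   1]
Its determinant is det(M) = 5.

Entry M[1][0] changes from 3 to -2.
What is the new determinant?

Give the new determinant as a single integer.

det is linear in row 1: changing M[1][0] by delta changes det by delta * cofactor(1,0).
Cofactor C_10 = (-1)^(1+0) * minor(1,0) = 2
Entry delta = -2 - 3 = -5
Det delta = -5 * 2 = -10
New det = 5 + -10 = -5

Answer: -5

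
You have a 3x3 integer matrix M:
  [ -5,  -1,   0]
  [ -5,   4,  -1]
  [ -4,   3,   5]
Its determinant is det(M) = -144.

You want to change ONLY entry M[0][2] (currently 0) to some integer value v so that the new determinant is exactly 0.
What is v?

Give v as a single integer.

Answer: 144

Derivation:
det is linear in entry M[0][2]: det = old_det + (v - 0) * C_02
Cofactor C_02 = 1
Want det = 0: -144 + (v - 0) * 1 = 0
  (v - 0) = 144 / 1 = 144
  v = 0 + (144) = 144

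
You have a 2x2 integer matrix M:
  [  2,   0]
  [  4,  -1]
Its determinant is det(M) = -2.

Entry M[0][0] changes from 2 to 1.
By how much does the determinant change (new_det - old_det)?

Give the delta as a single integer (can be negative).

Cofactor C_00 = -1
Entry delta = 1 - 2 = -1
Det delta = entry_delta * cofactor = -1 * -1 = 1

Answer: 1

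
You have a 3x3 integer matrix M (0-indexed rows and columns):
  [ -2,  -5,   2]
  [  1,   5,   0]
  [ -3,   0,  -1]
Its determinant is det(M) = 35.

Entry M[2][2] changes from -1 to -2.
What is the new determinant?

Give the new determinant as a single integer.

Answer: 40

Derivation:
det is linear in row 2: changing M[2][2] by delta changes det by delta * cofactor(2,2).
Cofactor C_22 = (-1)^(2+2) * minor(2,2) = -5
Entry delta = -2 - -1 = -1
Det delta = -1 * -5 = 5
New det = 35 + 5 = 40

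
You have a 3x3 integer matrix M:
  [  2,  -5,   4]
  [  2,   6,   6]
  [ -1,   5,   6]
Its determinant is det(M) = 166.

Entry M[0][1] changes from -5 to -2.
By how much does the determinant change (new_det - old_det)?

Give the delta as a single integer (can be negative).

Answer: -54

Derivation:
Cofactor C_01 = -18
Entry delta = -2 - -5 = 3
Det delta = entry_delta * cofactor = 3 * -18 = -54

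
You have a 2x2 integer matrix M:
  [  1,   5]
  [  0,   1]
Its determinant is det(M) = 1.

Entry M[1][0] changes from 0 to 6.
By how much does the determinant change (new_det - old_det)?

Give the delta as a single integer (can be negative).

Answer: -30

Derivation:
Cofactor C_10 = -5
Entry delta = 6 - 0 = 6
Det delta = entry_delta * cofactor = 6 * -5 = -30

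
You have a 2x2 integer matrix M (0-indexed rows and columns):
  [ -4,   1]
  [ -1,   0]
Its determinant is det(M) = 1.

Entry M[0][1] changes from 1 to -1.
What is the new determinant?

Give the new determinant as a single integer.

Answer: -1

Derivation:
det is linear in row 0: changing M[0][1] by delta changes det by delta * cofactor(0,1).
Cofactor C_01 = (-1)^(0+1) * minor(0,1) = 1
Entry delta = -1 - 1 = -2
Det delta = -2 * 1 = -2
New det = 1 + -2 = -1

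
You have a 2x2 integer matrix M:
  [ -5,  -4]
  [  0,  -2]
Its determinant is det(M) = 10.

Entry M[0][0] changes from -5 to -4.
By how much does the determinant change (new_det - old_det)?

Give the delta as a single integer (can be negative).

Answer: -2

Derivation:
Cofactor C_00 = -2
Entry delta = -4 - -5 = 1
Det delta = entry_delta * cofactor = 1 * -2 = -2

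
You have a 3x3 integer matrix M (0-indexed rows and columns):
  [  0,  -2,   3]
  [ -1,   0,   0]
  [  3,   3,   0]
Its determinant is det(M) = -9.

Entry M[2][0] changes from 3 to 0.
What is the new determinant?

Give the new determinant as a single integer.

Answer: -9

Derivation:
det is linear in row 2: changing M[2][0] by delta changes det by delta * cofactor(2,0).
Cofactor C_20 = (-1)^(2+0) * minor(2,0) = 0
Entry delta = 0 - 3 = -3
Det delta = -3 * 0 = 0
New det = -9 + 0 = -9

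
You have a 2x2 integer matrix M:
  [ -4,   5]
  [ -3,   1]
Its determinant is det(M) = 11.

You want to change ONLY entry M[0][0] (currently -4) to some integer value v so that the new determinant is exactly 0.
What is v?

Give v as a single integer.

det is linear in entry M[0][0]: det = old_det + (v - -4) * C_00
Cofactor C_00 = 1
Want det = 0: 11 + (v - -4) * 1 = 0
  (v - -4) = -11 / 1 = -11
  v = -4 + (-11) = -15

Answer: -15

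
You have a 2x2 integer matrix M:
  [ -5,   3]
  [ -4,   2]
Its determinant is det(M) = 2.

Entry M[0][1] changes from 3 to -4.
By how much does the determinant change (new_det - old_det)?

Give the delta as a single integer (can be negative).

Cofactor C_01 = 4
Entry delta = -4 - 3 = -7
Det delta = entry_delta * cofactor = -7 * 4 = -28

Answer: -28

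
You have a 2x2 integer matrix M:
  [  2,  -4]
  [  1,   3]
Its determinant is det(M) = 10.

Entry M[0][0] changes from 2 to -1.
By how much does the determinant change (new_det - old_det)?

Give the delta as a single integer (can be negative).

Answer: -9

Derivation:
Cofactor C_00 = 3
Entry delta = -1 - 2 = -3
Det delta = entry_delta * cofactor = -3 * 3 = -9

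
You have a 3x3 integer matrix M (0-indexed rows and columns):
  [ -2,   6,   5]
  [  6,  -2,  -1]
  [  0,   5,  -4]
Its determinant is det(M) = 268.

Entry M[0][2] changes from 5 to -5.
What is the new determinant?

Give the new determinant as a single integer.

det is linear in row 0: changing M[0][2] by delta changes det by delta * cofactor(0,2).
Cofactor C_02 = (-1)^(0+2) * minor(0,2) = 30
Entry delta = -5 - 5 = -10
Det delta = -10 * 30 = -300
New det = 268 + -300 = -32

Answer: -32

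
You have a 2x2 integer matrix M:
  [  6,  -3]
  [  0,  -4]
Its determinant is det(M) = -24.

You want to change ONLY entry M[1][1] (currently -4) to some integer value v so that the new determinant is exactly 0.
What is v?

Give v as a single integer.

Answer: 0

Derivation:
det is linear in entry M[1][1]: det = old_det + (v - -4) * C_11
Cofactor C_11 = 6
Want det = 0: -24 + (v - -4) * 6 = 0
  (v - -4) = 24 / 6 = 4
  v = -4 + (4) = 0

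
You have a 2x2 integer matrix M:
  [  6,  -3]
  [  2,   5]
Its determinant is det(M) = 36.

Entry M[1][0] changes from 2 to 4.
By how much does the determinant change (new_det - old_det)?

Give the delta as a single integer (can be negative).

Cofactor C_10 = 3
Entry delta = 4 - 2 = 2
Det delta = entry_delta * cofactor = 2 * 3 = 6

Answer: 6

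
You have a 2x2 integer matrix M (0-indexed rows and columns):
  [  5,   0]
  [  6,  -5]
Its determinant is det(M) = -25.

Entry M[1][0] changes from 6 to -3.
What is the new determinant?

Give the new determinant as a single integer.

Answer: -25

Derivation:
det is linear in row 1: changing M[1][0] by delta changes det by delta * cofactor(1,0).
Cofactor C_10 = (-1)^(1+0) * minor(1,0) = 0
Entry delta = -3 - 6 = -9
Det delta = -9 * 0 = 0
New det = -25 + 0 = -25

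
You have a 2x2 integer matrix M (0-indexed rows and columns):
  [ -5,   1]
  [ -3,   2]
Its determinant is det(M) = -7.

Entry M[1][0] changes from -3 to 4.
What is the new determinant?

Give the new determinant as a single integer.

det is linear in row 1: changing M[1][0] by delta changes det by delta * cofactor(1,0).
Cofactor C_10 = (-1)^(1+0) * minor(1,0) = -1
Entry delta = 4 - -3 = 7
Det delta = 7 * -1 = -7
New det = -7 + -7 = -14

Answer: -14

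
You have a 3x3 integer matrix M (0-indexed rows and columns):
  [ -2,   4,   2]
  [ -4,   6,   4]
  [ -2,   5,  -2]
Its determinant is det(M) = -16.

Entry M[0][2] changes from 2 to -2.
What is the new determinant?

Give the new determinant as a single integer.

det is linear in row 0: changing M[0][2] by delta changes det by delta * cofactor(0,2).
Cofactor C_02 = (-1)^(0+2) * minor(0,2) = -8
Entry delta = -2 - 2 = -4
Det delta = -4 * -8 = 32
New det = -16 + 32 = 16

Answer: 16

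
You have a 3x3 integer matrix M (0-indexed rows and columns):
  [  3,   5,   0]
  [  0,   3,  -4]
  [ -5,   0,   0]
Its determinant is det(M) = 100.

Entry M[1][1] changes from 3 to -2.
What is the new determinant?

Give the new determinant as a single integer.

Answer: 100

Derivation:
det is linear in row 1: changing M[1][1] by delta changes det by delta * cofactor(1,1).
Cofactor C_11 = (-1)^(1+1) * minor(1,1) = 0
Entry delta = -2 - 3 = -5
Det delta = -5 * 0 = 0
New det = 100 + 0 = 100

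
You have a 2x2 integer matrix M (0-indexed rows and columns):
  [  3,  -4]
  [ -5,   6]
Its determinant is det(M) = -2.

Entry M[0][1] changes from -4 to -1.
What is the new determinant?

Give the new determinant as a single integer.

det is linear in row 0: changing M[0][1] by delta changes det by delta * cofactor(0,1).
Cofactor C_01 = (-1)^(0+1) * minor(0,1) = 5
Entry delta = -1 - -4 = 3
Det delta = 3 * 5 = 15
New det = -2 + 15 = 13

Answer: 13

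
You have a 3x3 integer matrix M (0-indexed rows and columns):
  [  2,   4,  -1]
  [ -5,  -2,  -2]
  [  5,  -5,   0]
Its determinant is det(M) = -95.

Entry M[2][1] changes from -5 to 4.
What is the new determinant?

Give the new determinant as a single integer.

Answer: -14

Derivation:
det is linear in row 2: changing M[2][1] by delta changes det by delta * cofactor(2,1).
Cofactor C_21 = (-1)^(2+1) * minor(2,1) = 9
Entry delta = 4 - -5 = 9
Det delta = 9 * 9 = 81
New det = -95 + 81 = -14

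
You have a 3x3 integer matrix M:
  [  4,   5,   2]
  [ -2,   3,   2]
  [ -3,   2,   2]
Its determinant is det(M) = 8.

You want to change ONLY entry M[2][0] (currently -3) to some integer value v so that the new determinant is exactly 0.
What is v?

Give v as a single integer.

det is linear in entry M[2][0]: det = old_det + (v - -3) * C_20
Cofactor C_20 = 4
Want det = 0: 8 + (v - -3) * 4 = 0
  (v - -3) = -8 / 4 = -2
  v = -3 + (-2) = -5

Answer: -5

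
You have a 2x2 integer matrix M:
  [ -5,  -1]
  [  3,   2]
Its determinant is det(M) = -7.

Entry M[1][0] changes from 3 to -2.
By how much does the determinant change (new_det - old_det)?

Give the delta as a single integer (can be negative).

Answer: -5

Derivation:
Cofactor C_10 = 1
Entry delta = -2 - 3 = -5
Det delta = entry_delta * cofactor = -5 * 1 = -5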